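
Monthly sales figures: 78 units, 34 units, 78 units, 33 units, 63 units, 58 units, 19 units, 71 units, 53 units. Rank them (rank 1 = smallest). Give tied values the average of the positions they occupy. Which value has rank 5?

Sorted (ascending): 19, 33, 34, 53, 58, 63, 71, 78, 78
The 2 values of 78 occupy positions 8–9 → average rank (8+9)/2 = 8.5.
Rank 5 → value 58.

58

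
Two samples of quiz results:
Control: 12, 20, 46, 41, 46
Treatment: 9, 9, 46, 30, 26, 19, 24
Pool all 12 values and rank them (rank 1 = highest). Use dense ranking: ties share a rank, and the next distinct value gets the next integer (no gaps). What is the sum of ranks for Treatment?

Sorted (descending): 46, 46, 46, 41, 30, 26, 24, 20, 19, 12, 9, 9
The 3 values of 46 share dense rank 1.
The 2 values of 9 share dense rank 9.
Remaining distinct values take the next consecutive integers.
Treatment values → pooled ranks: 9→9, 9→9, 46→1, 30→3, 26→4, 19→7, 24→5
Rank sum = 9 + 9 + 1 + 3 + 4 + 7 + 5 = 38

38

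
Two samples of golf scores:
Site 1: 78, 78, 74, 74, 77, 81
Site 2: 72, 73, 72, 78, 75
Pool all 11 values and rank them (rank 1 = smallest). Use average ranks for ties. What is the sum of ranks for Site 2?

Sorted (ascending): 72, 72, 73, 74, 74, 75, 77, 78, 78, 78, 81
The 2 values of 72 occupy positions 1–2 → average rank (1+2)/2 = 1.5.
The 2 values of 74 occupy positions 4–5 → average rank (4+5)/2 = 4.5.
The 3 values of 78 occupy positions 8–10 → average rank 9.
Site 2 values → pooled ranks: 72→1.5, 73→3, 72→1.5, 78→9, 75→6
Rank sum = 1.5 + 3 + 1.5 + 9 + 6 = 21

21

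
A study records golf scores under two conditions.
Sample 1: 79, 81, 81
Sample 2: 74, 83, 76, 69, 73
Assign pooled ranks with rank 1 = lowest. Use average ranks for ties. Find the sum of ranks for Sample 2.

Sorted (ascending): 69, 73, 74, 76, 79, 81, 81, 83
The 2 values of 81 occupy positions 6–7 → average rank (6+7)/2 = 6.5.
Sample 2 values → pooled ranks: 74→3, 83→8, 76→4, 69→1, 73→2
Rank sum = 3 + 8 + 4 + 1 + 2 = 18

18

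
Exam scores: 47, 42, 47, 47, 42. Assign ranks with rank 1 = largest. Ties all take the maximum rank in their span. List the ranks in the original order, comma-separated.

Sorted (descending): 47, 47, 47, 42, 42
The 3 values of 47 occupy positions 1–3 → each gets rank 3.
The 2 values of 42 occupy positions 4–5 → each gets rank 5.

3, 5, 3, 3, 5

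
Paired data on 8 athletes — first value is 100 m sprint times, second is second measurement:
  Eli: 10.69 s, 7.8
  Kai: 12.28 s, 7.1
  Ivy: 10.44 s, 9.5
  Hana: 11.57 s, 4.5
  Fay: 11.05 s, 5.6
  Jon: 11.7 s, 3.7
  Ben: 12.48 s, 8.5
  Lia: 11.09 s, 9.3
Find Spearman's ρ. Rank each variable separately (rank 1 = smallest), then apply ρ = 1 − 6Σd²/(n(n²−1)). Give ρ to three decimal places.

Ranks of variable 1: 2, 7, 1, 5, 3, 6, 8, 4
Ranks of variable 2: 5, 4, 8, 2, 3, 1, 6, 7
d = r₁ − r₂: -3, 3, -7, 3, 0, 5, 2, -3
d²: 9, 9, 49, 9, 0, 25, 4, 9; Σd² = 114
ρ = 1 − 6·114/(8·63) = 1 − 684/504 = -0.357

-0.357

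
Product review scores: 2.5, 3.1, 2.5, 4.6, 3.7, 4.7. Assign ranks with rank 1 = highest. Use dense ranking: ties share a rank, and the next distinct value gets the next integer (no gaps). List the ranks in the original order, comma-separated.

5, 4, 5, 2, 3, 1

Sorted (descending): 4.7, 4.6, 3.7, 3.1, 2.5, 2.5
The 2 values of 2.5 share dense rank 5.
Remaining distinct values take the next consecutive integers.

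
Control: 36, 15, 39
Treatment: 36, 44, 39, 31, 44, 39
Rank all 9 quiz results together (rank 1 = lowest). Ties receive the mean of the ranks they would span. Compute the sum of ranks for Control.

Sorted (ascending): 15, 31, 36, 36, 39, 39, 39, 44, 44
The 2 values of 36 occupy positions 3–4 → average rank (3+4)/2 = 3.5.
The 3 values of 39 occupy positions 5–7 → average rank 6.
The 2 values of 44 occupy positions 8–9 → average rank (8+9)/2 = 8.5.
Control values → pooled ranks: 36→3.5, 15→1, 39→6
Rank sum = 3.5 + 1 + 6 = 10.5

10.5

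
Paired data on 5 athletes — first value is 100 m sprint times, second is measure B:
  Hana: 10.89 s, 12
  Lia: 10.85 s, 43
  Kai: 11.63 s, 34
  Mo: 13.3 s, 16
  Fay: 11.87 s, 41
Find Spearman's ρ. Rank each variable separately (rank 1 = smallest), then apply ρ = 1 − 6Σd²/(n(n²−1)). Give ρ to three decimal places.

-0.300

Ranks of variable 1: 2, 1, 3, 5, 4
Ranks of variable 2: 1, 5, 3, 2, 4
d = r₁ − r₂: 1, -4, 0, 3, 0
d²: 1, 16, 0, 9, 0; Σd² = 26
ρ = 1 − 6·26/(5·24) = 1 − 156/120 = -0.300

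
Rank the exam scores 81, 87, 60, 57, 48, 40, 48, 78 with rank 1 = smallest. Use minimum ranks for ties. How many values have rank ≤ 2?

Sorted (ascending): 40, 48, 48, 57, 60, 78, 81, 87
The 2 values of 48 occupy positions 2–3 → each gets rank 2.
Ranks ≤ 2: {1, 2, 2} → 3 values.

3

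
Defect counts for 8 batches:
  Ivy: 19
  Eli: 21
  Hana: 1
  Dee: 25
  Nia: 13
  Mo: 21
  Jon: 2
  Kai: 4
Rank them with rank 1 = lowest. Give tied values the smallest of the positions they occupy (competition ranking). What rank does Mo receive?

Sorted (ascending): 1, 2, 4, 13, 19, 21, 21, 25
The 2 values of 21 occupy positions 6–7 → each gets rank 6.
Mo has value 21 → rank 6.

6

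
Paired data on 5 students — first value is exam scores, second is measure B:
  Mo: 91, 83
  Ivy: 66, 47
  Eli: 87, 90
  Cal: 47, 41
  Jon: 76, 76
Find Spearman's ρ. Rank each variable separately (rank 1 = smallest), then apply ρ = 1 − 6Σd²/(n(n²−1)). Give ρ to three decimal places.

0.900

Ranks of variable 1: 5, 2, 4, 1, 3
Ranks of variable 2: 4, 2, 5, 1, 3
d = r₁ − r₂: 1, 0, -1, 0, 0
d²: 1, 0, 1, 0, 0; Σd² = 2
ρ = 1 − 6·2/(5·24) = 1 − 12/120 = 0.900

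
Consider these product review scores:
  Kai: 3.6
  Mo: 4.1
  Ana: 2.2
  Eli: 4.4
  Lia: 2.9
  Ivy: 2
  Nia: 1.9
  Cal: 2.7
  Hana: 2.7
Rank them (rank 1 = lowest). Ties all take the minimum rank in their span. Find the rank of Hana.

4

Sorted (ascending): 1.9, 2, 2.2, 2.7, 2.7, 2.9, 3.6, 4.1, 4.4
The 2 values of 2.7 occupy positions 4–5 → each gets rank 4.
Hana has value 2.7 → rank 4.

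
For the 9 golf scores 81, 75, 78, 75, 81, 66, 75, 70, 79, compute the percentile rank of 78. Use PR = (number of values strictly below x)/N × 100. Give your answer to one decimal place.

N = 9.
Strictly below 78: 5. Equal to 78: 1.
PR = 5/9 × 100 = 55.6

55.6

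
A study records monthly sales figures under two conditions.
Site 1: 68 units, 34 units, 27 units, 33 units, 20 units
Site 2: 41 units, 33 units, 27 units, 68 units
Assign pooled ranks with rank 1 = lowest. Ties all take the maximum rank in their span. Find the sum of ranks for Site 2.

24

Sorted (ascending): 20, 27, 27, 33, 33, 34, 41, 68, 68
The 2 values of 27 occupy positions 2–3 → each gets rank 3.
The 2 values of 33 occupy positions 4–5 → each gets rank 5.
The 2 values of 68 occupy positions 8–9 → each gets rank 9.
Site 2 values → pooled ranks: 41→7, 33→5, 27→3, 68→9
Rank sum = 7 + 5 + 3 + 9 = 24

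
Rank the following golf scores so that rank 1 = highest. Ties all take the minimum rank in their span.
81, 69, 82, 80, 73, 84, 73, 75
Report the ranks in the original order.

3, 8, 2, 4, 6, 1, 6, 5

Sorted (descending): 84, 82, 81, 80, 75, 73, 73, 69
The 2 values of 73 occupy positions 6–7 → each gets rank 6.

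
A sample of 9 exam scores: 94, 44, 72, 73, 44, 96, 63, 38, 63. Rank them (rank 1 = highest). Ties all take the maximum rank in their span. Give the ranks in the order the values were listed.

Sorted (descending): 96, 94, 73, 72, 63, 63, 44, 44, 38
The 2 values of 63 occupy positions 5–6 → each gets rank 6.
The 2 values of 44 occupy positions 7–8 → each gets rank 8.

2, 8, 4, 3, 8, 1, 6, 9, 6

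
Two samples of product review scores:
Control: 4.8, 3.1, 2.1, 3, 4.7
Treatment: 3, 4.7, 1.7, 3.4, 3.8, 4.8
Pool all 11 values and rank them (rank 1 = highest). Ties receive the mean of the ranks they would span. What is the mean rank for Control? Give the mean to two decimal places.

6.10

Sorted (descending): 4.8, 4.8, 4.7, 4.7, 3.8, 3.4, 3.1, 3, 3, 2.1, 1.7
The 2 values of 4.8 occupy positions 1–2 → average rank (1+2)/2 = 1.5.
The 2 values of 4.7 occupy positions 3–4 → average rank (3+4)/2 = 3.5.
The 2 values of 3 occupy positions 8–9 → average rank (8+9)/2 = 8.5.
Control values → pooled ranks: 4.8→1.5, 3.1→7, 2.1→10, 3→8.5, 4.7→3.5
Mean rank = (1.5 + 7 + 10 + 8.5 + 3.5) / 5 = 6.10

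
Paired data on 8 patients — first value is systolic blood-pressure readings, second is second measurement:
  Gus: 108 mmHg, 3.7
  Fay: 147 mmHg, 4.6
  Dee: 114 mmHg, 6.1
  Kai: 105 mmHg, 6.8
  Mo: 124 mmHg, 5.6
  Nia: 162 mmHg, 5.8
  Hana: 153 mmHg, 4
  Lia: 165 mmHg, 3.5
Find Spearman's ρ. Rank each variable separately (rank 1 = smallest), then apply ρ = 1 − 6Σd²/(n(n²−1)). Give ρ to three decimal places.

Ranks of variable 1: 2, 5, 3, 1, 4, 7, 6, 8
Ranks of variable 2: 2, 4, 7, 8, 5, 6, 3, 1
d = r₁ − r₂: 0, 1, -4, -7, -1, 1, 3, 7
d²: 0, 1, 16, 49, 1, 1, 9, 49; Σd² = 126
ρ = 1 − 6·126/(8·63) = 1 − 756/504 = -0.500

-0.500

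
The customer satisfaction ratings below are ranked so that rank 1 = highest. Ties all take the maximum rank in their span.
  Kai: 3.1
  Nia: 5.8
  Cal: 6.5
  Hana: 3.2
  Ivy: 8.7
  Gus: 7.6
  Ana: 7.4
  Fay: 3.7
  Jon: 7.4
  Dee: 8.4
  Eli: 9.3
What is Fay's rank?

Sorted (descending): 9.3, 8.7, 8.4, 7.6, 7.4, 7.4, 6.5, 5.8, 3.7, 3.2, 3.1
The 2 values of 7.4 occupy positions 5–6 → each gets rank 6.
Fay has value 3.7 → rank 9.

9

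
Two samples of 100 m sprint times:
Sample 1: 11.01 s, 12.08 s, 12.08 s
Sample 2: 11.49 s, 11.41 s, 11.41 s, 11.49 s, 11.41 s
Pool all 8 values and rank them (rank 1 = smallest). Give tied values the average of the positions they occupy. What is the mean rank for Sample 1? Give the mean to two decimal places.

Sorted (ascending): 11.01, 11.41, 11.41, 11.41, 11.49, 11.49, 12.08, 12.08
The 3 values of 11.41 occupy positions 2–4 → average rank 3.
The 2 values of 11.49 occupy positions 5–6 → average rank (5+6)/2 = 5.5.
The 2 values of 12.08 occupy positions 7–8 → average rank (7+8)/2 = 7.5.
Sample 1 values → pooled ranks: 11.01→1, 12.08→7.5, 12.08→7.5
Mean rank = (1 + 7.5 + 7.5) / 3 = 5.33

5.33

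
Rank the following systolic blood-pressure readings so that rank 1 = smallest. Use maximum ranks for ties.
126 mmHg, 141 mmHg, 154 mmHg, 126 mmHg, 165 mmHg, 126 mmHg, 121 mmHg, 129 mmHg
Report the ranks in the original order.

Sorted (ascending): 121, 126, 126, 126, 129, 141, 154, 165
The 3 values of 126 occupy positions 2–4 → each gets rank 4.

4, 6, 7, 4, 8, 4, 1, 5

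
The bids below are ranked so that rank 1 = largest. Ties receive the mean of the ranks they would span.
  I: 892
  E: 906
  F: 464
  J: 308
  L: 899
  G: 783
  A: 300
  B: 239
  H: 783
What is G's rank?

4.5

Sorted (descending): 906, 899, 892, 783, 783, 464, 308, 300, 239
The 2 values of 783 occupy positions 4–5 → average rank (4+5)/2 = 4.5.
G has value 783 → rank 4.5.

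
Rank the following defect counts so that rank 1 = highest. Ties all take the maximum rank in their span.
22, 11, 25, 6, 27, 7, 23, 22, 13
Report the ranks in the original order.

5, 7, 2, 9, 1, 8, 3, 5, 6

Sorted (descending): 27, 25, 23, 22, 22, 13, 11, 7, 6
The 2 values of 22 occupy positions 4–5 → each gets rank 5.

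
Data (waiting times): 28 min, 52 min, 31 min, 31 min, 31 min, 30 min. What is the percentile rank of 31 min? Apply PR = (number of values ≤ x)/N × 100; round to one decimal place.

83.3

N = 6.
Strictly below 31: 2. Equal to 31: 3.
PR = 5/6 × 100 = 83.3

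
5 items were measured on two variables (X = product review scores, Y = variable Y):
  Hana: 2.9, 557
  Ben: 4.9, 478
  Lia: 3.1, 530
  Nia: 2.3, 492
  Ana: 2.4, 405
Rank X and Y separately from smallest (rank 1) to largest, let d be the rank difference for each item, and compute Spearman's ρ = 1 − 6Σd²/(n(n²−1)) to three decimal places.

0.100

Ranks of variable 1: 3, 5, 4, 1, 2
Ranks of variable 2: 5, 2, 4, 3, 1
d = r₁ − r₂: -2, 3, 0, -2, 1
d²: 4, 9, 0, 4, 1; Σd² = 18
ρ = 1 − 6·18/(5·24) = 1 − 108/120 = 0.100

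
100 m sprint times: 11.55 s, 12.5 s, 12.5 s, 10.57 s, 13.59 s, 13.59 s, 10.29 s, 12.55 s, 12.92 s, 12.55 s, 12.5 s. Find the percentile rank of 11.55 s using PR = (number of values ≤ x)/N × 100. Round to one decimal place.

N = 11.
Strictly below 11.55: 2. Equal to 11.55: 1.
PR = 3/11 × 100 = 27.3

27.3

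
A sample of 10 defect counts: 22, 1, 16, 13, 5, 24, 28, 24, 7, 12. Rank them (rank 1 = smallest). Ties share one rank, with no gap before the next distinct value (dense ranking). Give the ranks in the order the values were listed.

7, 1, 6, 5, 2, 8, 9, 8, 3, 4

Sorted (ascending): 1, 5, 7, 12, 13, 16, 22, 24, 24, 28
The 2 values of 24 share dense rank 8.
Remaining distinct values take the next consecutive integers.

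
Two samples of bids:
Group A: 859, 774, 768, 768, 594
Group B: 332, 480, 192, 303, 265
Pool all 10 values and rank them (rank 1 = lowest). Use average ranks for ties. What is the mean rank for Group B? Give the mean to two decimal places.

3.00

Sorted (ascending): 192, 265, 303, 332, 480, 594, 768, 768, 774, 859
The 2 values of 768 occupy positions 7–8 → average rank (7+8)/2 = 7.5.
Group B values → pooled ranks: 332→4, 480→5, 192→1, 303→3, 265→2
Mean rank = (4 + 5 + 1 + 3 + 2) / 5 = 3.00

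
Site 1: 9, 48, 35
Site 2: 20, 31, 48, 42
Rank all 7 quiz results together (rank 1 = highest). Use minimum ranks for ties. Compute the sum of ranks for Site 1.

12

Sorted (descending): 48, 48, 42, 35, 31, 20, 9
The 2 values of 48 occupy positions 1–2 → each gets rank 1.
Site 1 values → pooled ranks: 9→7, 48→1, 35→4
Rank sum = 7 + 1 + 4 = 12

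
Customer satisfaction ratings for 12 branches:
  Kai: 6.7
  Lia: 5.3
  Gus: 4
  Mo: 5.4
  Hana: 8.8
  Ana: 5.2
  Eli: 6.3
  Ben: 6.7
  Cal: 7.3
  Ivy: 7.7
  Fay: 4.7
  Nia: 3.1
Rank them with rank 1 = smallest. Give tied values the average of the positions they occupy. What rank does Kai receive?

Sorted (ascending): 3.1, 4, 4.7, 5.2, 5.3, 5.4, 6.3, 6.7, 6.7, 7.3, 7.7, 8.8
The 2 values of 6.7 occupy positions 8–9 → average rank (8+9)/2 = 8.5.
Kai has value 6.7 → rank 8.5.

8.5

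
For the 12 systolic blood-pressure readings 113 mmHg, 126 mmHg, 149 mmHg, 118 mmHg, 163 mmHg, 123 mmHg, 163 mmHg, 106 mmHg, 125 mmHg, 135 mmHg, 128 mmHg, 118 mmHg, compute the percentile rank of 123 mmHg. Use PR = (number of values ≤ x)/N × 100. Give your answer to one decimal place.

41.7

N = 12.
Strictly below 123: 4. Equal to 123: 1.
PR = 5/12 × 100 = 41.7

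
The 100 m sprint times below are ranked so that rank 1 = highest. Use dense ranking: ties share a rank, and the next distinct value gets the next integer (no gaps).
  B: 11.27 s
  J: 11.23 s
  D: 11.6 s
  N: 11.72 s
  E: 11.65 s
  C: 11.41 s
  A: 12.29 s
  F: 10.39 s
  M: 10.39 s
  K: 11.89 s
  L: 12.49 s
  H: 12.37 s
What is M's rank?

11

Sorted (descending): 12.49, 12.37, 12.29, 11.89, 11.72, 11.65, 11.6, 11.41, 11.27, 11.23, 10.39, 10.39
The 2 values of 10.39 share dense rank 11.
Remaining distinct values take the next consecutive integers.
M has value 10.39 s → rank 11.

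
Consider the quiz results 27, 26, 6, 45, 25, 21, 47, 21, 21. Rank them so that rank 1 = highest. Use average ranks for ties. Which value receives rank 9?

Sorted (descending): 47, 45, 27, 26, 25, 21, 21, 21, 6
The 3 values of 21 occupy positions 6–8 → average rank 7.
Rank 9 → value 6.

6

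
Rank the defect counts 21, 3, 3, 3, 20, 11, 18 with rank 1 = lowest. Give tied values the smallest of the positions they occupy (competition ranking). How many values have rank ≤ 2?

3

Sorted (ascending): 3, 3, 3, 11, 18, 20, 21
The 3 values of 3 occupy positions 1–3 → each gets rank 1.
Ranks ≤ 2: {1, 1, 1} → 3 values.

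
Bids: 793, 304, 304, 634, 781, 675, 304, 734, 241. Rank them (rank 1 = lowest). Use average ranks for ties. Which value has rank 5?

Sorted (ascending): 241, 304, 304, 304, 634, 675, 734, 781, 793
The 3 values of 304 occupy positions 2–4 → average rank 3.
Rank 5 → value 634.

634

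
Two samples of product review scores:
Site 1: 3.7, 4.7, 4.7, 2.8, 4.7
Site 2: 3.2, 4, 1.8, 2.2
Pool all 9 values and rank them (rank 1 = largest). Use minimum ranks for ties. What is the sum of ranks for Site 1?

15

Sorted (descending): 4.7, 4.7, 4.7, 4, 3.7, 3.2, 2.8, 2.2, 1.8
The 3 values of 4.7 occupy positions 1–3 → each gets rank 1.
Site 1 values → pooled ranks: 3.7→5, 4.7→1, 4.7→1, 2.8→7, 4.7→1
Rank sum = 5 + 1 + 1 + 7 + 1 = 15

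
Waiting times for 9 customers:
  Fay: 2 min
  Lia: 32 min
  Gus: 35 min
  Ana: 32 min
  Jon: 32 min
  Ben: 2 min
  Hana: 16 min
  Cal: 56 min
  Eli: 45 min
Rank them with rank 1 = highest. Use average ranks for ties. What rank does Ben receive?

8.5

Sorted (descending): 56, 45, 35, 32, 32, 32, 16, 2, 2
The 3 values of 32 occupy positions 4–6 → average rank 5.
The 2 values of 2 occupy positions 8–9 → average rank (8+9)/2 = 8.5.
Ben has value 2 min → rank 8.5.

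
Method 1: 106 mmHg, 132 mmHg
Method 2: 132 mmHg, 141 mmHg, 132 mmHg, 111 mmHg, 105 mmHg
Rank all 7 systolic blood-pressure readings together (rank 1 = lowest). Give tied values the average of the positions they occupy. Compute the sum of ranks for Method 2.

21

Sorted (ascending): 105, 106, 111, 132, 132, 132, 141
The 3 values of 132 occupy positions 4–6 → average rank 5.
Method 2 values → pooled ranks: 132→5, 141→7, 132→5, 111→3, 105→1
Rank sum = 5 + 7 + 5 + 3 + 1 = 21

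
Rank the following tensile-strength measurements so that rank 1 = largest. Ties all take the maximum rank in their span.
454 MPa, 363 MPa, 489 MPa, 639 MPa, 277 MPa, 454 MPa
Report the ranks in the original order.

4, 5, 2, 1, 6, 4

Sorted (descending): 639, 489, 454, 454, 363, 277
The 2 values of 454 occupy positions 3–4 → each gets rank 4.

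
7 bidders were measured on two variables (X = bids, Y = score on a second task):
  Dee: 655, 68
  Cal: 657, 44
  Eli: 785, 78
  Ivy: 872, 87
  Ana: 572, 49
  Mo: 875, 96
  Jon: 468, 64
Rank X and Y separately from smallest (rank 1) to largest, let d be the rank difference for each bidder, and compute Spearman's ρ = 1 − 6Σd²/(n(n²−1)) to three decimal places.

0.750

Ranks of variable 1: 3, 4, 5, 6, 2, 7, 1
Ranks of variable 2: 4, 1, 5, 6, 2, 7, 3
d = r₁ − r₂: -1, 3, 0, 0, 0, 0, -2
d²: 1, 9, 0, 0, 0, 0, 4; Σd² = 14
ρ = 1 − 6·14/(7·48) = 1 − 84/336 = 0.750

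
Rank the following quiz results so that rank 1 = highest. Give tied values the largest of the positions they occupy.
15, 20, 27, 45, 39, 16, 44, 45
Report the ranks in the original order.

Sorted (descending): 45, 45, 44, 39, 27, 20, 16, 15
The 2 values of 45 occupy positions 1–2 → each gets rank 2.

8, 6, 5, 2, 4, 7, 3, 2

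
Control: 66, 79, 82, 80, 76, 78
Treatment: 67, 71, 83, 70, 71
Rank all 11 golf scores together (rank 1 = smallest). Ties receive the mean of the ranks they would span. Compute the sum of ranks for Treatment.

25

Sorted (ascending): 66, 67, 70, 71, 71, 76, 78, 79, 80, 82, 83
The 2 values of 71 occupy positions 4–5 → average rank (4+5)/2 = 4.5.
Treatment values → pooled ranks: 67→2, 71→4.5, 83→11, 70→3, 71→4.5
Rank sum = 2 + 4.5 + 11 + 3 + 4.5 = 25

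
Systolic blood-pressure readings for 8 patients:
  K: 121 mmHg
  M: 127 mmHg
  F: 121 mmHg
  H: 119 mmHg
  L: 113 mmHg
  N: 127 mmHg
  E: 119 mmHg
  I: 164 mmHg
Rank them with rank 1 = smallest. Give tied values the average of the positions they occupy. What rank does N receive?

6.5

Sorted (ascending): 113, 119, 119, 121, 121, 127, 127, 164
The 2 values of 119 occupy positions 2–3 → average rank (2+3)/2 = 2.5.
The 2 values of 121 occupy positions 4–5 → average rank (4+5)/2 = 4.5.
The 2 values of 127 occupy positions 6–7 → average rank (6+7)/2 = 6.5.
N has value 127 mmHg → rank 6.5.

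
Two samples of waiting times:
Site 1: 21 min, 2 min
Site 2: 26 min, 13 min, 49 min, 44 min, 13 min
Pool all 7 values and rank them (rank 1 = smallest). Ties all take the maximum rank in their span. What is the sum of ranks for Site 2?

24

Sorted (ascending): 2, 13, 13, 21, 26, 44, 49
The 2 values of 13 occupy positions 2–3 → each gets rank 3.
Site 2 values → pooled ranks: 26→5, 13→3, 49→7, 44→6, 13→3
Rank sum = 5 + 3 + 7 + 6 + 3 = 24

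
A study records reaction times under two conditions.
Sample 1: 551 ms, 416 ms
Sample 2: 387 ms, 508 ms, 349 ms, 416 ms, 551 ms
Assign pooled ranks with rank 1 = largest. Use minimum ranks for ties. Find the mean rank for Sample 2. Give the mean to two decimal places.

4.20

Sorted (descending): 551, 551, 508, 416, 416, 387, 349
The 2 values of 551 occupy positions 1–2 → each gets rank 1.
The 2 values of 416 occupy positions 4–5 → each gets rank 4.
Sample 2 values → pooled ranks: 387→6, 508→3, 349→7, 416→4, 551→1
Mean rank = (6 + 3 + 7 + 4 + 1) / 5 = 4.20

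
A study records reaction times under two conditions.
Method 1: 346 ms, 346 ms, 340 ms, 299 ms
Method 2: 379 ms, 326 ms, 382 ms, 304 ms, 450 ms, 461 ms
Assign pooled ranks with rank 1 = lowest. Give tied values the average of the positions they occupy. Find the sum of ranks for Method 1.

16

Sorted (ascending): 299, 304, 326, 340, 346, 346, 379, 382, 450, 461
The 2 values of 346 occupy positions 5–6 → average rank (5+6)/2 = 5.5.
Method 1 values → pooled ranks: 346→5.5, 346→5.5, 340→4, 299→1
Rank sum = 5.5 + 5.5 + 4 + 1 = 16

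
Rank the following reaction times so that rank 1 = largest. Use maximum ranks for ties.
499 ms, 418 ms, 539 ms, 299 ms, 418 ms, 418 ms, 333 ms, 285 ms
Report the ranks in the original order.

Sorted (descending): 539, 499, 418, 418, 418, 333, 299, 285
The 3 values of 418 occupy positions 3–5 → each gets rank 5.

2, 5, 1, 7, 5, 5, 6, 8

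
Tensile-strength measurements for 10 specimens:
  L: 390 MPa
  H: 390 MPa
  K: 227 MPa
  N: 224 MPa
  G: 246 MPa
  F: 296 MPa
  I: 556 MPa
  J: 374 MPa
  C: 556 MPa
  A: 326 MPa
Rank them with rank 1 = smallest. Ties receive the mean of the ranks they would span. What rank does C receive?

9.5

Sorted (ascending): 224, 227, 246, 296, 326, 374, 390, 390, 556, 556
The 2 values of 390 occupy positions 7–8 → average rank (7+8)/2 = 7.5.
The 2 values of 556 occupy positions 9–10 → average rank (9+10)/2 = 9.5.
C has value 556 MPa → rank 9.5.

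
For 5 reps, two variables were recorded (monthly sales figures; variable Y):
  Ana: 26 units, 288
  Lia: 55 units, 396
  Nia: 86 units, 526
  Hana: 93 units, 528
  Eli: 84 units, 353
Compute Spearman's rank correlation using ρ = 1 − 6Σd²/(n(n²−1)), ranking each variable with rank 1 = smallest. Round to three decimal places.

Ranks of variable 1: 1, 2, 4, 5, 3
Ranks of variable 2: 1, 3, 4, 5, 2
d = r₁ − r₂: 0, -1, 0, 0, 1
d²: 0, 1, 0, 0, 1; Σd² = 2
ρ = 1 − 6·2/(5·24) = 1 − 12/120 = 0.900

0.900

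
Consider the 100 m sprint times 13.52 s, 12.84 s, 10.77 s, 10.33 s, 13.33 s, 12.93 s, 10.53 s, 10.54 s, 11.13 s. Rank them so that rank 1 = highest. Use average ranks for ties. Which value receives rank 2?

Sorted (descending): 13.52, 13.33, 12.93, 12.84, 11.13, 10.77, 10.54, 10.53, 10.33
No ties — each value takes its position as its rank.
Rank 2 → value 13.33.

13.33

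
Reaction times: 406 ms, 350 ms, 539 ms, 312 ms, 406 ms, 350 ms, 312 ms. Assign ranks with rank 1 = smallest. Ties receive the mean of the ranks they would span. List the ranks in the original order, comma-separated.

5.5, 3.5, 7, 1.5, 5.5, 3.5, 1.5

Sorted (ascending): 312, 312, 350, 350, 406, 406, 539
The 2 values of 312 occupy positions 1–2 → average rank (1+2)/2 = 1.5.
The 2 values of 350 occupy positions 3–4 → average rank (3+4)/2 = 3.5.
The 2 values of 406 occupy positions 5–6 → average rank (5+6)/2 = 5.5.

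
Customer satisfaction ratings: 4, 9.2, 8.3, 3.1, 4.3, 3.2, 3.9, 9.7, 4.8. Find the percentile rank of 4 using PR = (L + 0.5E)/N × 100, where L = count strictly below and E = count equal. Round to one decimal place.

38.9

N = 9.
Strictly below 4: 3. Equal to 4: 1.
PR = (3 + 0.5·1)/9 × 100 = 38.9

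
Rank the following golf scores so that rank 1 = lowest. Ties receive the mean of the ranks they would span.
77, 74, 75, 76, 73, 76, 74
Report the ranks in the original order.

7, 2.5, 4, 5.5, 1, 5.5, 2.5

Sorted (ascending): 73, 74, 74, 75, 76, 76, 77
The 2 values of 74 occupy positions 2–3 → average rank (2+3)/2 = 2.5.
The 2 values of 76 occupy positions 5–6 → average rank (5+6)/2 = 5.5.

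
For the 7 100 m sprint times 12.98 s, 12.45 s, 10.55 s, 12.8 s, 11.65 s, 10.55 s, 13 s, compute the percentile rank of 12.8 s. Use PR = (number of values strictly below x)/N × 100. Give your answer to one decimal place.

57.1

N = 7.
Strictly below 12.8: 4. Equal to 12.8: 1.
PR = 4/7 × 100 = 57.1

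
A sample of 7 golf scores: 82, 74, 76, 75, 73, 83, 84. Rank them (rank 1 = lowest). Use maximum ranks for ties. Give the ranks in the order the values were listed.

5, 2, 4, 3, 1, 6, 7

Sorted (ascending): 73, 74, 75, 76, 82, 83, 84
No ties — each value takes its position as its rank.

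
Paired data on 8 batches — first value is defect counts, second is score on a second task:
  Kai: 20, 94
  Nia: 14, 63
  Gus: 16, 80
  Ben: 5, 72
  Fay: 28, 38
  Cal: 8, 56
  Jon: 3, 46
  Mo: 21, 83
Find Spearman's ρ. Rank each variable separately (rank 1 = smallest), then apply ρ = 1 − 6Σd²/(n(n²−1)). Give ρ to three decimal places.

Ranks of variable 1: 6, 4, 5, 2, 8, 3, 1, 7
Ranks of variable 2: 8, 4, 6, 5, 1, 3, 2, 7
d = r₁ − r₂: -2, 0, -1, -3, 7, 0, -1, 0
d²: 4, 0, 1, 9, 49, 0, 1, 0; Σd² = 64
ρ = 1 − 6·64/(8·63) = 1 − 384/504 = 0.238

0.238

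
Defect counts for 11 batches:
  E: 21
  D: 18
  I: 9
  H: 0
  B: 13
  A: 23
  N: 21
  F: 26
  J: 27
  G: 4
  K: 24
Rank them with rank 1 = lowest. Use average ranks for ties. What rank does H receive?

Sorted (ascending): 0, 4, 9, 13, 18, 21, 21, 23, 24, 26, 27
The 2 values of 21 occupy positions 6–7 → average rank (6+7)/2 = 6.5.
H has value 0 → rank 1.

1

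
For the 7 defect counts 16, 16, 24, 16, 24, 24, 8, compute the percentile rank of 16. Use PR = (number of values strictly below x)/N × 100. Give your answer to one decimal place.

N = 7.
Strictly below 16: 1. Equal to 16: 3.
PR = 1/7 × 100 = 14.3

14.3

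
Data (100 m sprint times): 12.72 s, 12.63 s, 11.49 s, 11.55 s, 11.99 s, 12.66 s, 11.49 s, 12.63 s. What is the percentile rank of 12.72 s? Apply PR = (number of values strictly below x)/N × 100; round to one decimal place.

87.5

N = 8.
Strictly below 12.72: 7. Equal to 12.72: 1.
PR = 7/8 × 100 = 87.5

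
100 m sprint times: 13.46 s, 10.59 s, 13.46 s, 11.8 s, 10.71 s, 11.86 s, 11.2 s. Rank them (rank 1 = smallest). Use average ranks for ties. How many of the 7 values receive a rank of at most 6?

5

Sorted (ascending): 10.59, 10.71, 11.2, 11.8, 11.86, 13.46, 13.46
The 2 values of 13.46 occupy positions 6–7 → average rank (6+7)/2 = 6.5.
Ranks ≤ 6: {1, 2, 3, 4, 5} → 5 values.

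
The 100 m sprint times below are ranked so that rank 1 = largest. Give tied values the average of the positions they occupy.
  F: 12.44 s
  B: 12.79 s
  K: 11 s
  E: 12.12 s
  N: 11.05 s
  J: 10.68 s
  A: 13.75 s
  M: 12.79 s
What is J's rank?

Sorted (descending): 13.75, 12.79, 12.79, 12.44, 12.12, 11.05, 11, 10.68
The 2 values of 12.79 occupy positions 2–3 → average rank (2+3)/2 = 2.5.
J has value 10.68 s → rank 8.

8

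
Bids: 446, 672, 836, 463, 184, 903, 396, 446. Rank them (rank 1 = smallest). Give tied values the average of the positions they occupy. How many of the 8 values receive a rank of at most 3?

2

Sorted (ascending): 184, 396, 446, 446, 463, 672, 836, 903
The 2 values of 446 occupy positions 3–4 → average rank (3+4)/2 = 3.5.
Ranks ≤ 3: {1, 2} → 2 values.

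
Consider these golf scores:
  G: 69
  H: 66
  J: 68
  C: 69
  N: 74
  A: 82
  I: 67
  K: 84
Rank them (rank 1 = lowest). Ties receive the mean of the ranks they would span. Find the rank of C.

Sorted (ascending): 66, 67, 68, 69, 69, 74, 82, 84
The 2 values of 69 occupy positions 4–5 → average rank (4+5)/2 = 4.5.
C has value 69 → rank 4.5.

4.5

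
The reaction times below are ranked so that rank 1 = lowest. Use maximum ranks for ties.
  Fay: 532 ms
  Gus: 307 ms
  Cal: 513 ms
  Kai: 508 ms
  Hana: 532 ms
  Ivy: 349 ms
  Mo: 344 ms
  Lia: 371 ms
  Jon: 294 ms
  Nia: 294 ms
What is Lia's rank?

Sorted (ascending): 294, 294, 307, 344, 349, 371, 508, 513, 532, 532
The 2 values of 294 occupy positions 1–2 → each gets rank 2.
The 2 values of 532 occupy positions 9–10 → each gets rank 10.
Lia has value 371 ms → rank 6.

6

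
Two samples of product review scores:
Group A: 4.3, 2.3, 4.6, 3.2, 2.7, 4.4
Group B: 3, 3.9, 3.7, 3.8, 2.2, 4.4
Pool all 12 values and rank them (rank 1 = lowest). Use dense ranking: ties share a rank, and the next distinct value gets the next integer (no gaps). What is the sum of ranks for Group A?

Sorted (ascending): 2.2, 2.3, 2.7, 3, 3.2, 3.7, 3.8, 3.9, 4.3, 4.4, 4.4, 4.6
The 2 values of 4.4 share dense rank 10.
Remaining distinct values take the next consecutive integers.
Group A values → pooled ranks: 4.3→9, 2.3→2, 4.6→11, 3.2→5, 2.7→3, 4.4→10
Rank sum = 9 + 2 + 11 + 5 + 3 + 10 = 40

40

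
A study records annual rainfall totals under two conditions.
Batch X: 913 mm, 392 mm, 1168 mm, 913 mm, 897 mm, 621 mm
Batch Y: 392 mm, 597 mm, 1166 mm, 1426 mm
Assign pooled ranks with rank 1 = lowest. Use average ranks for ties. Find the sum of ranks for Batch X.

Sorted (ascending): 392, 392, 597, 621, 897, 913, 913, 1166, 1168, 1426
The 2 values of 392 occupy positions 1–2 → average rank (1+2)/2 = 1.5.
The 2 values of 913 occupy positions 6–7 → average rank (6+7)/2 = 6.5.
Batch X values → pooled ranks: 913→6.5, 392→1.5, 1168→9, 913→6.5, 897→5, 621→4
Rank sum = 6.5 + 1.5 + 9 + 6.5 + 5 + 4 = 32.5

32.5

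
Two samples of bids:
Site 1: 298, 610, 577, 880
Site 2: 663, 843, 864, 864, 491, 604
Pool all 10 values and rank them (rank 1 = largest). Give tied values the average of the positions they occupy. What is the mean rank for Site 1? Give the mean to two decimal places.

6.25

Sorted (descending): 880, 864, 864, 843, 663, 610, 604, 577, 491, 298
The 2 values of 864 occupy positions 2–3 → average rank (2+3)/2 = 2.5.
Site 1 values → pooled ranks: 298→10, 610→6, 577→8, 880→1
Mean rank = (10 + 6 + 8 + 1) / 4 = 6.25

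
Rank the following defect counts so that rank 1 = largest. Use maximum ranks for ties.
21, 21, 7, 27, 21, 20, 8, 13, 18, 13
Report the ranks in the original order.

4, 4, 10, 1, 4, 5, 9, 8, 6, 8

Sorted (descending): 27, 21, 21, 21, 20, 18, 13, 13, 8, 7
The 3 values of 21 occupy positions 2–4 → each gets rank 4.
The 2 values of 13 occupy positions 7–8 → each gets rank 8.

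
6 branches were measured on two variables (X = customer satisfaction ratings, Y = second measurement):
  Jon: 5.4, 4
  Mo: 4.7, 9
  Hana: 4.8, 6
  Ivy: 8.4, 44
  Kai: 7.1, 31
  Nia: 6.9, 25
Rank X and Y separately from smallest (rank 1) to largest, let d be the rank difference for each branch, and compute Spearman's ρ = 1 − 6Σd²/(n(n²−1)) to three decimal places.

Ranks of variable 1: 3, 1, 2, 6, 5, 4
Ranks of variable 2: 1, 3, 2, 6, 5, 4
d = r₁ − r₂: 2, -2, 0, 0, 0, 0
d²: 4, 4, 0, 0, 0, 0; Σd² = 8
ρ = 1 − 6·8/(6·35) = 1 − 48/210 = 0.771

0.771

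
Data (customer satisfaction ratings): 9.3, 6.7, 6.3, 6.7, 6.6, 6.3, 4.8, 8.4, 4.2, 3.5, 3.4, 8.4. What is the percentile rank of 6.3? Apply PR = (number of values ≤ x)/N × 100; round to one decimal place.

N = 12.
Strictly below 6.3: 4. Equal to 6.3: 2.
PR = 6/12 × 100 = 50.0

50.0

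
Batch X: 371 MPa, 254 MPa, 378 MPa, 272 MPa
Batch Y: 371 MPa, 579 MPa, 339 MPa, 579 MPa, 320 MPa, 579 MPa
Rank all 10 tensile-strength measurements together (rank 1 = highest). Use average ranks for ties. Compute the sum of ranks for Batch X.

28.5

Sorted (descending): 579, 579, 579, 378, 371, 371, 339, 320, 272, 254
The 3 values of 579 occupy positions 1–3 → average rank 2.
The 2 values of 371 occupy positions 5–6 → average rank (5+6)/2 = 5.5.
Batch X values → pooled ranks: 371→5.5, 254→10, 378→4, 272→9
Rank sum = 5.5 + 10 + 4 + 9 = 28.5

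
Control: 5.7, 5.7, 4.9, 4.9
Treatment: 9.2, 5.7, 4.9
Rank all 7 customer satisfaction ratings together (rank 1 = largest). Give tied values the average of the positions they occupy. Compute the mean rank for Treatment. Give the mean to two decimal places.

Sorted (descending): 9.2, 5.7, 5.7, 5.7, 4.9, 4.9, 4.9
The 3 values of 5.7 occupy positions 2–4 → average rank 3.
The 3 values of 4.9 occupy positions 5–7 → average rank 6.
Treatment values → pooled ranks: 9.2→1, 5.7→3, 4.9→6
Mean rank = (1 + 3 + 6) / 3 = 3.33

3.33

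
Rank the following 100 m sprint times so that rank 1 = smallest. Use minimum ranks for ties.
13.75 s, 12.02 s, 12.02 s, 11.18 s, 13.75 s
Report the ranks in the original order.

4, 2, 2, 1, 4

Sorted (ascending): 11.18, 12.02, 12.02, 13.75, 13.75
The 2 values of 12.02 occupy positions 2–3 → each gets rank 2.
The 2 values of 13.75 occupy positions 4–5 → each gets rank 4.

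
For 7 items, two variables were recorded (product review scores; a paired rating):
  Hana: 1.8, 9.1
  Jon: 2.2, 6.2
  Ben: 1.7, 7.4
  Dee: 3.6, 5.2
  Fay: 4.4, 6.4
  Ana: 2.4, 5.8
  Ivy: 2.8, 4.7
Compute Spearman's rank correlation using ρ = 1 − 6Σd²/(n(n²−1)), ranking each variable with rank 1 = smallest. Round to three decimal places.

Ranks of variable 1: 2, 3, 1, 6, 7, 4, 5
Ranks of variable 2: 7, 4, 6, 2, 5, 3, 1
d = r₁ − r₂: -5, -1, -5, 4, 2, 1, 4
d²: 25, 1, 25, 16, 4, 1, 16; Σd² = 88
ρ = 1 − 6·88/(7·48) = 1 − 528/336 = -0.571

-0.571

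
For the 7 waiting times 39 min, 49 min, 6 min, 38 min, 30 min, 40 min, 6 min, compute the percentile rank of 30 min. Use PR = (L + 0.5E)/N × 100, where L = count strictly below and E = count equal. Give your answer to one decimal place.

35.7

N = 7.
Strictly below 30: 2. Equal to 30: 1.
PR = (2 + 0.5·1)/7 × 100 = 35.7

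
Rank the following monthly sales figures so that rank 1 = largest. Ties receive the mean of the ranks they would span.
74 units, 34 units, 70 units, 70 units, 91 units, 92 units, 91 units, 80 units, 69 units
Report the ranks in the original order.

Sorted (descending): 92, 91, 91, 80, 74, 70, 70, 69, 34
The 2 values of 91 occupy positions 2–3 → average rank (2+3)/2 = 2.5.
The 2 values of 70 occupy positions 6–7 → average rank (6+7)/2 = 6.5.

5, 9, 6.5, 6.5, 2.5, 1, 2.5, 4, 8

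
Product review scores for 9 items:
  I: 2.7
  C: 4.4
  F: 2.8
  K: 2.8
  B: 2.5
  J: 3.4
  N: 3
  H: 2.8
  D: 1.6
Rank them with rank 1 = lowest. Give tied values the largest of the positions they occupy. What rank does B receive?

2

Sorted (ascending): 1.6, 2.5, 2.7, 2.8, 2.8, 2.8, 3, 3.4, 4.4
The 3 values of 2.8 occupy positions 4–6 → each gets rank 6.
B has value 2.5 → rank 2.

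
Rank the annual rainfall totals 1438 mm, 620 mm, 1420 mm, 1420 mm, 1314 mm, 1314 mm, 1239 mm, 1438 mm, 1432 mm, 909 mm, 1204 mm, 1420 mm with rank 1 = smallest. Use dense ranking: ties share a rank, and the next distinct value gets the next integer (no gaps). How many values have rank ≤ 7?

10

Sorted (ascending): 620, 909, 1204, 1239, 1314, 1314, 1420, 1420, 1420, 1432, 1438, 1438
The 2 values of 1314 share dense rank 5.
The 3 values of 1420 share dense rank 6.
The 2 values of 1438 share dense rank 8.
Remaining distinct values take the next consecutive integers.
Ranks ≤ 7: {1, 2, 3, 4, 5, 5, 6, 6, 6, 7} → 10 values.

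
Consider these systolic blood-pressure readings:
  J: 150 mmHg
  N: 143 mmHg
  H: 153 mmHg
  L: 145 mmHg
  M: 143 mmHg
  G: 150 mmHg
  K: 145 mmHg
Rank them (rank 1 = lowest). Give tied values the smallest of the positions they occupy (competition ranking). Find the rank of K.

3

Sorted (ascending): 143, 143, 145, 145, 150, 150, 153
The 2 values of 143 occupy positions 1–2 → each gets rank 1.
The 2 values of 145 occupy positions 3–4 → each gets rank 3.
The 2 values of 150 occupy positions 5–6 → each gets rank 5.
K has value 145 mmHg → rank 3.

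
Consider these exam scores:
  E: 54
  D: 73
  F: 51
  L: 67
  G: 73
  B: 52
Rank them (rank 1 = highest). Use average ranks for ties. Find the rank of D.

Sorted (descending): 73, 73, 67, 54, 52, 51
The 2 values of 73 occupy positions 1–2 → average rank (1+2)/2 = 1.5.
D has value 73 → rank 1.5.

1.5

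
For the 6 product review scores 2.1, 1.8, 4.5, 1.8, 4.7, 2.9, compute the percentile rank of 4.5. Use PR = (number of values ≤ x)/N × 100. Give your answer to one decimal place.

83.3

N = 6.
Strictly below 4.5: 4. Equal to 4.5: 1.
PR = 5/6 × 100 = 83.3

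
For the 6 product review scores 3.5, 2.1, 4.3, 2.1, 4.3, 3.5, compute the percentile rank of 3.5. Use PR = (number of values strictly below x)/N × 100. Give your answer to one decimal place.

33.3

N = 6.
Strictly below 3.5: 2. Equal to 3.5: 2.
PR = 2/6 × 100 = 33.3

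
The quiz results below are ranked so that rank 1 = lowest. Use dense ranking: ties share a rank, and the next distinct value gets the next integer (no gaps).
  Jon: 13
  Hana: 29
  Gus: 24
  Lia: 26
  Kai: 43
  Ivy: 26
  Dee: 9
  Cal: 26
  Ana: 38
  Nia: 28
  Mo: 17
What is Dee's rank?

Sorted (ascending): 9, 13, 17, 24, 26, 26, 26, 28, 29, 38, 43
The 3 values of 26 share dense rank 5.
Remaining distinct values take the next consecutive integers.
Dee has value 9 → rank 1.

1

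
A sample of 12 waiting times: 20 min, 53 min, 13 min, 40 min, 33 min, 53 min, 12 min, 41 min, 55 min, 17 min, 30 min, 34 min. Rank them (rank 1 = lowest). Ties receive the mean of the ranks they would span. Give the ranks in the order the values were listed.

Sorted (ascending): 12, 13, 17, 20, 30, 33, 34, 40, 41, 53, 53, 55
The 2 values of 53 occupy positions 10–11 → average rank (10+11)/2 = 10.5.

4, 10.5, 2, 8, 6, 10.5, 1, 9, 12, 3, 5, 7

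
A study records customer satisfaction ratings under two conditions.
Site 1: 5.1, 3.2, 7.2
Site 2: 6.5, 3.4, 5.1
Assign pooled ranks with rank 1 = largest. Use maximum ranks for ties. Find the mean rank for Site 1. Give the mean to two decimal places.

3.67

Sorted (descending): 7.2, 6.5, 5.1, 5.1, 3.4, 3.2
The 2 values of 5.1 occupy positions 3–4 → each gets rank 4.
Site 1 values → pooled ranks: 5.1→4, 3.2→6, 7.2→1
Mean rank = (4 + 6 + 1) / 3 = 3.67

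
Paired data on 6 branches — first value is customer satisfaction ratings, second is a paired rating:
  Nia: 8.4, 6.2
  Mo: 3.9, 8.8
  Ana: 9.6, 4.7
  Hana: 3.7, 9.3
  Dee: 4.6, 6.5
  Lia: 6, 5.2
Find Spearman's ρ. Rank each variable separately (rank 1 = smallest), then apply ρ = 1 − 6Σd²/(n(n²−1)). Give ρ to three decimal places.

-0.943

Ranks of variable 1: 5, 2, 6, 1, 3, 4
Ranks of variable 2: 3, 5, 1, 6, 4, 2
d = r₁ − r₂: 2, -3, 5, -5, -1, 2
d²: 4, 9, 25, 25, 1, 4; Σd² = 68
ρ = 1 − 6·68/(6·35) = 1 − 408/210 = -0.943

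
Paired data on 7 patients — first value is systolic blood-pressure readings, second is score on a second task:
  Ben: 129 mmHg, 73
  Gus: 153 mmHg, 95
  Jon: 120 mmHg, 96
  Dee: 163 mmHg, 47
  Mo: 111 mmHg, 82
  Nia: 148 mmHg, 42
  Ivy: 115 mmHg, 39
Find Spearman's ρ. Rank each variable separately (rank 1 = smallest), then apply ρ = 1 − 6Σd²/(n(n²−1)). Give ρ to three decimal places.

-0.036

Ranks of variable 1: 4, 6, 3, 7, 1, 5, 2
Ranks of variable 2: 4, 6, 7, 3, 5, 2, 1
d = r₁ − r₂: 0, 0, -4, 4, -4, 3, 1
d²: 0, 0, 16, 16, 16, 9, 1; Σd² = 58
ρ = 1 − 6·58/(7·48) = 1 − 348/336 = -0.036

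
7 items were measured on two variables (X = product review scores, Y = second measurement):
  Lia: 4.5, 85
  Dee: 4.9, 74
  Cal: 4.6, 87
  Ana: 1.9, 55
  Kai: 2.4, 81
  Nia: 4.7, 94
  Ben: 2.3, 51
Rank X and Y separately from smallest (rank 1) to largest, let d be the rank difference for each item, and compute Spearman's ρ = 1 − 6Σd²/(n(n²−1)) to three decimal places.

0.607

Ranks of variable 1: 4, 7, 5, 1, 3, 6, 2
Ranks of variable 2: 5, 3, 6, 2, 4, 7, 1
d = r₁ − r₂: -1, 4, -1, -1, -1, -1, 1
d²: 1, 16, 1, 1, 1, 1, 1; Σd² = 22
ρ = 1 − 6·22/(7·48) = 1 − 132/336 = 0.607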